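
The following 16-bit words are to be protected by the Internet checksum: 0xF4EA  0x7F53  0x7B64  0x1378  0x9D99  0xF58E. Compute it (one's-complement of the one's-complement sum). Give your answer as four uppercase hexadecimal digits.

69BC

One's-complement addition (fold any carry out of bit 15 back into bit 0):
  0xF4EA + 0x7F53 = 0x1743D → wrap carry → 0x743E
  0x743E + 0x7B64 = 0x0EFA2
  0xEFA2 + 0x1378 = 0x1031A → wrap carry → 0x031B
  0x031B + 0x9D99 = 0x0A0B4
  0xA0B4 + 0xF58E = 0x19642 → wrap carry → 0x9643
One's-complement sum = 0x9643.
Checksum = ~0x9643 & 0xFFFF = 0x69BC.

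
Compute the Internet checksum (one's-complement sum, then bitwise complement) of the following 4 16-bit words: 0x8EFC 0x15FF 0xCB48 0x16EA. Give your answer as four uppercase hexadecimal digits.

One's-complement addition (fold any carry out of bit 15 back into bit 0):
  0x8EFC + 0x15FF = 0x0A4FB
  0xA4FB + 0xCB48 = 0x17043 → wrap carry → 0x7044
  0x7044 + 0x16EA = 0x0872E
One's-complement sum = 0x872E.
Checksum = ~0x872E & 0xFFFF = 0x78D1.

78D1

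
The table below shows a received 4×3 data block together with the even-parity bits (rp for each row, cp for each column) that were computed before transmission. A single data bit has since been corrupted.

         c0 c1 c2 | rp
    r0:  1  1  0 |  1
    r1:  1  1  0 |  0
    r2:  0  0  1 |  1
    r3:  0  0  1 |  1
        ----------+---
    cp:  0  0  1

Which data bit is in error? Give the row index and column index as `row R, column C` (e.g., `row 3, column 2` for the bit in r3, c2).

Recompute each row's even parity and compare to rp:
  r0: data parity 0, sent rp 1 → mismatch
  r1: data parity 0, sent rp 0 → ok
  r2: data parity 1, sent rp 1 → ok
  r3: data parity 1, sent rp 1 → ok
Recompute each column's even parity and compare to cp:
  c0: data parity 0, sent cp 0 → ok
  c1: data parity 0, sent cp 0 → ok
  c2: data parity 0, sent cp 1 → mismatch
Exactly one row (r0) and one column (c2) fail → the flipped bit is at their intersection.

row 0, column 2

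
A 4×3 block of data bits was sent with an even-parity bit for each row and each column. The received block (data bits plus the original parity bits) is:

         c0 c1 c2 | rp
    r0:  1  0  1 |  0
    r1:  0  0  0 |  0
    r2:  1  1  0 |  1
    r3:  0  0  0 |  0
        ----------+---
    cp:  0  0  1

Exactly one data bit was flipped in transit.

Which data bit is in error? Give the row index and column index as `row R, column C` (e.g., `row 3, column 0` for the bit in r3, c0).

row 2, column 1

Recompute each row's even parity and compare to rp:
  r0: data parity 0, sent rp 0 → ok
  r1: data parity 0, sent rp 0 → ok
  r2: data parity 0, sent rp 1 → mismatch
  r3: data parity 0, sent rp 0 → ok
Recompute each column's even parity and compare to cp:
  c0: data parity 0, sent cp 0 → ok
  c1: data parity 1, sent cp 0 → mismatch
  c2: data parity 1, sent cp 1 → ok
Exactly one row (r2) and one column (c1) fail → the flipped bit is at their intersection.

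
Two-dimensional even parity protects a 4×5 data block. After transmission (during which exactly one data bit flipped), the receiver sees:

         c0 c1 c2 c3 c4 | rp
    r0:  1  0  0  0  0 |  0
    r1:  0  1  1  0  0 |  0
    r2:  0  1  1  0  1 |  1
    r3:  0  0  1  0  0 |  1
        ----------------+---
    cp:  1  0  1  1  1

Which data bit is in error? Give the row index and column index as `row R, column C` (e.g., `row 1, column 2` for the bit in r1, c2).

row 0, column 3

Recompute each row's even parity and compare to rp:
  r0: data parity 1, sent rp 0 → mismatch
  r1: data parity 0, sent rp 0 → ok
  r2: data parity 1, sent rp 1 → ok
  r3: data parity 1, sent rp 1 → ok
Recompute each column's even parity and compare to cp:
  c0: data parity 1, sent cp 1 → ok
  c1: data parity 0, sent cp 0 → ok
  c2: data parity 1, sent cp 1 → ok
  c3: data parity 0, sent cp 1 → mismatch
  c4: data parity 1, sent cp 1 → ok
Exactly one row (r0) and one column (c3) fail → the flipped bit is at their intersection.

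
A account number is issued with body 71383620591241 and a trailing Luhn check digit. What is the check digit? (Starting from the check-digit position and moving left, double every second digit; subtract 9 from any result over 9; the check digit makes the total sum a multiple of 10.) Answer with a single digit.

8

Partial digits right→left: 1 4 2 1 9 5 0 2 6 3 8 3 1 7
Double every second digit counting from the check-digit position (so the 1st, 3rd, 5th, ... of the partial from the right).
  doubled (with −9 where >9): 2 4 9 0 3 7 2 → sum 27
  kept as-is: 4 1 5 2 3 3 7 → sum 25
Total = 27 + 25 = 52.
Check digit = (10 − (52 mod 10)) mod 10 = 8.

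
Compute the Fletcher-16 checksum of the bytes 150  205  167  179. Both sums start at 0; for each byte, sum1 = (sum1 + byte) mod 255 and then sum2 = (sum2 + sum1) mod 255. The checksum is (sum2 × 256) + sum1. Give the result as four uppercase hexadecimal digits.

C6BF

Running sums (mod 255):
  after byte 0 (150): sum1=150, sum2=150
  after byte 1 (205): sum1=100, sum2=250
  after byte 2 (167): sum1=12, sum2=7
  after byte 3 (179): sum1=191, sum2=198
Checksum = sum2·256 + sum1 = 198·256 + 191 = 50879 = 0xC6BF.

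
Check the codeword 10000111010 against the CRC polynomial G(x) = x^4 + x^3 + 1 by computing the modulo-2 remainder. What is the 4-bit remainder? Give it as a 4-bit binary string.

Modulo-2 division of 10000111010 by 11001:
  pos 0: 10000 XOR 11001 = 01001
  pos 1: 10011 XOR 11001 = 01010
  pos 2: 10101 XOR 11001 = 01100
  pos 3: 11001 XOR 11001 = 00000
Remainder = 0010 (nonzero — an error is detected).

0010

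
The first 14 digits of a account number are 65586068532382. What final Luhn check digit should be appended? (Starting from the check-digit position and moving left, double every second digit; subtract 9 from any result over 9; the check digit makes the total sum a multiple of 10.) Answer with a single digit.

1

Partial digits right→left: 2 8 3 2 3 5 8 6 0 6 8 5 5 6
Double every second digit counting from the check-digit position (so the 1st, 3rd, 5th, ... of the partial from the right).
  doubled (with −9 where >9): 4 6 6 7 0 7 1 → sum 31
  kept as-is: 8 2 5 6 6 5 6 → sum 38
Total = 31 + 38 = 69.
Check digit = (10 − (69 mod 10)) mod 10 = 1.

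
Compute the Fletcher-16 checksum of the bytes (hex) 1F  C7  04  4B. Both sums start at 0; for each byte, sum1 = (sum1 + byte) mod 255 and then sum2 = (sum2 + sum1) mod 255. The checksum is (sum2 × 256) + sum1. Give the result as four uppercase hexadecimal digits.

2736

Running sums (mod 255):
  after byte 0 (1F): sum1=31, sum2=31
  after byte 1 (C7): sum1=230, sum2=6
  after byte 2 (04): sum1=234, sum2=240
  after byte 3 (4B): sum1=54, sum2=39
Checksum = sum2·256 + sum1 = 39·256 + 54 = 10038 = 0x2736.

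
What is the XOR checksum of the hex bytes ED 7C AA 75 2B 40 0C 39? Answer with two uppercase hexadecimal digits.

XOR the bytes together:
  start with 0xED
  0xED ⊕ 0x7C = 0x91
  0x91 ⊕ 0xAA = 0x3B
  0x3B ⊕ 0x75 = 0x4E
  0x4E ⊕ 0x2B = 0x65
  0x65 ⊕ 0x40 = 0x25
  0x25 ⊕ 0x0C = 0x29
  0x29 ⊕ 0x39 = 0x10

10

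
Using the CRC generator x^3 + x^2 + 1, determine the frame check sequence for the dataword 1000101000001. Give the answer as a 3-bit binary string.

Append 3 zeros: 1000101000001000. Divide by 1101 (XOR where the leading bit is 1):
  pos 0: 1000 XOR 1101 = 0101
  pos 1: 1011 XOR 1101 = 0110
  pos 2: 1100 XOR 1101 = 0001
  pos 5: 1100 XOR 1101 = 0001
  pos 8: 1000 XOR 1101 = 0101
  pos 9: 1011 XOR 1101 = 0110
  pos 10: 1100 XOR 1101 = 0001
Remainder (last 3 bits) = 100. This is the CRC / FCS.

100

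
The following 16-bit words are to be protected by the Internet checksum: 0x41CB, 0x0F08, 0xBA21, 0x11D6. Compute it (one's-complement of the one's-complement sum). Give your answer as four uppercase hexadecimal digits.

One's-complement addition (fold any carry out of bit 15 back into bit 0):
  0x41CB + 0x0F08 = 0x050D3
  0x50D3 + 0xBA21 = 0x10AF4 → wrap carry → 0x0AF5
  0x0AF5 + 0x11D6 = 0x01CCB
One's-complement sum = 0x1CCB.
Checksum = ~0x1CCB & 0xFFFF = 0xE334.

E334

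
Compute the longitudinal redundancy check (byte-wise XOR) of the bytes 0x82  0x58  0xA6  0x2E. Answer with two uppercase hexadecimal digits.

XOR the bytes together:
  start with 0x82
  0x82 ⊕ 0x58 = 0xDA
  0xDA ⊕ 0xA6 = 0x7C
  0x7C ⊕ 0x2E = 0x52

52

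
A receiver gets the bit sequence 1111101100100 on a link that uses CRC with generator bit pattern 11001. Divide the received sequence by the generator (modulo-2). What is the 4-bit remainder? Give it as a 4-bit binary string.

1111

Modulo-2 division of 1111101100100 by 11001:
  pos 0: 11111 XOR 11001 = 00110
  pos 2: 11001 XOR 11001 = 00000
  pos 7: 10010 XOR 11001 = 01011
  pos 8: 10110 XOR 11001 = 01111
Remainder = 1111 (nonzero — an error is detected).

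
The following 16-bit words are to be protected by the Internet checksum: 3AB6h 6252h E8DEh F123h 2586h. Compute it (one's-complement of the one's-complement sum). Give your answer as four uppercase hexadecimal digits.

636E

One's-complement addition (fold any carry out of bit 15 back into bit 0):
  0x3AB6 + 0x6252 = 0x09D08
  0x9D08 + 0xE8DE = 0x185E6 → wrap carry → 0x85E7
  0x85E7 + 0xF123 = 0x1770A → wrap carry → 0x770B
  0x770B + 0x2586 = 0x09C91
One's-complement sum = 0x9C91.
Checksum = ~0x9C91 & 0xFFFF = 0x636E.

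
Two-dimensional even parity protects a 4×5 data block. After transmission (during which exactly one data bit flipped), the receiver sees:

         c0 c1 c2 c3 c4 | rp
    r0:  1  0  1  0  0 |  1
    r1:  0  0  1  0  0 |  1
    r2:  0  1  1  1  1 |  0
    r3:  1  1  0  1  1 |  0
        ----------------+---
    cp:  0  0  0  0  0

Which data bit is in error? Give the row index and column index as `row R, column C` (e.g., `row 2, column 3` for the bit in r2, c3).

Recompute each row's even parity and compare to rp:
  r0: data parity 0, sent rp 1 → mismatch
  r1: data parity 1, sent rp 1 → ok
  r2: data parity 0, sent rp 0 → ok
  r3: data parity 0, sent rp 0 → ok
Recompute each column's even parity and compare to cp:
  c0: data parity 0, sent cp 0 → ok
  c1: data parity 0, sent cp 0 → ok
  c2: data parity 1, sent cp 0 → mismatch
  c3: data parity 0, sent cp 0 → ok
  c4: data parity 0, sent cp 0 → ok
Exactly one row (r0) and one column (c2) fail → the flipped bit is at their intersection.

row 0, column 2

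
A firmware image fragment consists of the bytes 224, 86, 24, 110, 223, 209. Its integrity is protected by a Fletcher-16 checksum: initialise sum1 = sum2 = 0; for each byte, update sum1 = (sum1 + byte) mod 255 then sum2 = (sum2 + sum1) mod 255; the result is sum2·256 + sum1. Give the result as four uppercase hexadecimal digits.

326F

Running sums (mod 255):
  after byte 0 (224): sum1=224, sum2=224
  after byte 1 (86): sum1=55, sum2=24
  after byte 2 (24): sum1=79, sum2=103
  after byte 3 (110): sum1=189, sum2=37
  after byte 4 (223): sum1=157, sum2=194
  after byte 5 (209): sum1=111, sum2=50
Checksum = sum2·256 + sum1 = 50·256 + 111 = 12911 = 0x326F.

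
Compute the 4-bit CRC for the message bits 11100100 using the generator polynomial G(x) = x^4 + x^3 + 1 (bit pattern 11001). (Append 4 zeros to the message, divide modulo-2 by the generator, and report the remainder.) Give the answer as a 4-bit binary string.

1101

Append 4 zeros: 111001000000. Divide by 11001 (XOR where the leading bit is 1):
  pos 0: 11100 XOR 11001 = 00101
  pos 2: 10110 XOR 11001 = 01111
  pos 3: 11110 XOR 11001 = 00111
  pos 5: 11100 XOR 11001 = 00101
  pos 7: 10100 XOR 11001 = 01101
Remainder (last 4 bits) = 1101. This is the CRC / FCS.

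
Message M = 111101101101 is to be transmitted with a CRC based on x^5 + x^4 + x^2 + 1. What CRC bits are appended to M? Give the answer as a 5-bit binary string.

Append 5 zeros: 11110110110100000. Divide by 110101 (XOR where the leading bit is 1):
  pos 0: 111101 XOR 110101 = 001000
  pos 2: 100010 XOR 110101 = 010111
  pos 3: 101111 XOR 110101 = 011010
  pos 4: 110101 XOR 110101 = 000000
  pos 11: 100000 XOR 110101 = 010101
Remainder (last 5 bits) = 10101. This is the CRC / FCS.

10101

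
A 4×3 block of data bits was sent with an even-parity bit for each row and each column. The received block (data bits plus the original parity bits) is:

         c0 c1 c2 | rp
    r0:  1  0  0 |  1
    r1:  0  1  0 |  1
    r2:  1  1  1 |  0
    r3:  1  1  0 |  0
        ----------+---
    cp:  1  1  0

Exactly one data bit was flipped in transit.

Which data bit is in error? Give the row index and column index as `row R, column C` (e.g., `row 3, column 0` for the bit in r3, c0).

row 2, column 2

Recompute each row's even parity and compare to rp:
  r0: data parity 1, sent rp 1 → ok
  r1: data parity 1, sent rp 1 → ok
  r2: data parity 1, sent rp 0 → mismatch
  r3: data parity 0, sent rp 0 → ok
Recompute each column's even parity and compare to cp:
  c0: data parity 1, sent cp 1 → ok
  c1: data parity 1, sent cp 1 → ok
  c2: data parity 1, sent cp 0 → mismatch
Exactly one row (r2) and one column (c2) fail → the flipped bit is at their intersection.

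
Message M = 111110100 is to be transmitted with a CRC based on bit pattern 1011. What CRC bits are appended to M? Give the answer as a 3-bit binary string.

Append 3 zeros: 111110100000. Divide by 1011 (XOR where the leading bit is 1):
  pos 0: 1111 XOR 1011 = 0100
  pos 1: 1001 XOR 1011 = 0010
  pos 3: 1001 XOR 1011 = 0010
  pos 5: 1000 XOR 1011 = 0011
  pos 7: 1100 XOR 1011 = 0111
  pos 8: 1110 XOR 1011 = 0101
Remainder (last 3 bits) = 101. This is the CRC / FCS.

101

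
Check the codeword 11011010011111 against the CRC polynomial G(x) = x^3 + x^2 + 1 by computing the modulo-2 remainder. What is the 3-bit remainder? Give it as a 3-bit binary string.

000

Modulo-2 division of 11011010011111 by 1101:
  pos 0: 1101 XOR 1101 = 0000
  pos 4: 1010 XOR 1101 = 0111
  pos 5: 1110 XOR 1101 = 0011
  pos 7: 1111 XOR 1101 = 0010
  pos 9: 1011 XOR 1101 = 0110
  pos 10: 1101 XOR 1101 = 0000
Remainder = 000 (zero — the frame passes the CRC check).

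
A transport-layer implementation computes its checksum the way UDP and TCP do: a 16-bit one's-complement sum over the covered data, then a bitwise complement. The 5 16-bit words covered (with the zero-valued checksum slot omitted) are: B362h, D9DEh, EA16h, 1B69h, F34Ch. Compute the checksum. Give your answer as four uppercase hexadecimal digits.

79F1

One's-complement addition (fold any carry out of bit 15 back into bit 0):
  0xB362 + 0xD9DE = 0x18D40 → wrap carry → 0x8D41
  0x8D41 + 0xEA16 = 0x17757 → wrap carry → 0x7758
  0x7758 + 0x1B69 = 0x092C1
  0x92C1 + 0xF34C = 0x1860D → wrap carry → 0x860E
One's-complement sum = 0x860E.
Checksum = ~0x860E & 0xFFFF = 0x79F1.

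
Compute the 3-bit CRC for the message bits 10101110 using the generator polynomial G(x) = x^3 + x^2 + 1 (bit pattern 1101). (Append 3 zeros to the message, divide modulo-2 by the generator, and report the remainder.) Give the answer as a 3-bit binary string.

101

Append 3 zeros: 10101110000. Divide by 1101 (XOR where the leading bit is 1):
  pos 0: 1010 XOR 1101 = 0111
  pos 1: 1111 XOR 1101 = 0010
  pos 3: 1011 XOR 1101 = 0110
  pos 4: 1100 XOR 1101 = 0001
  pos 7: 1000 XOR 1101 = 0101
Remainder (last 3 bits) = 101. This is the CRC / FCS.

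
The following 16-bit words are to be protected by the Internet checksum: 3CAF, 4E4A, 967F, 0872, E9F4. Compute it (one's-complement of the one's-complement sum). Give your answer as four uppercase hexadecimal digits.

One's-complement addition (fold any carry out of bit 15 back into bit 0):
  0x3CAF + 0x4E4A = 0x08AF9
  0x8AF9 + 0x967F = 0x12178 → wrap carry → 0x2179
  0x2179 + 0x0872 = 0x029EB
  0x29EB + 0xE9F4 = 0x113DF → wrap carry → 0x13E0
One's-complement sum = 0x13E0.
Checksum = ~0x13E0 & 0xFFFF = 0xEC1F.

EC1F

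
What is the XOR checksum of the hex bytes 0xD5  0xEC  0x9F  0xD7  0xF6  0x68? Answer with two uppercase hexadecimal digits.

EF

XOR the bytes together:
  start with 0xD5
  0xD5 ⊕ 0xEC = 0x39
  0x39 ⊕ 0x9F = 0xA6
  0xA6 ⊕ 0xD7 = 0x71
  0x71 ⊕ 0xF6 = 0x87
  0x87 ⊕ 0x68 = 0xEF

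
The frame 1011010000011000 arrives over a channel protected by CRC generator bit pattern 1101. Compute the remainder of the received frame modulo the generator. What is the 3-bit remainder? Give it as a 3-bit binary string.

000

Modulo-2 division of 1011010000011000 by 1101:
  pos 0: 1011 XOR 1101 = 0110
  pos 1: 1100 XOR 1101 = 0001
  pos 4: 1100 XOR 1101 = 0001
  pos 7: 1000 XOR 1101 = 0101
  pos 8: 1011 XOR 1101 = 0110
  pos 9: 1101 XOR 1101 = 0000
Remainder = 000 (zero — the frame passes the CRC check).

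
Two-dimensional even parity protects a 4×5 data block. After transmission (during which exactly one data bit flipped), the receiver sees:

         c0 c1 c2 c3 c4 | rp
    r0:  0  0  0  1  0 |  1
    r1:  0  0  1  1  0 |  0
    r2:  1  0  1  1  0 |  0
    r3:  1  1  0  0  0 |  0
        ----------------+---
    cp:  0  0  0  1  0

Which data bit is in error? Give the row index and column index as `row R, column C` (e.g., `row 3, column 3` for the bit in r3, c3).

row 2, column 1

Recompute each row's even parity and compare to rp:
  r0: data parity 1, sent rp 1 → ok
  r1: data parity 0, sent rp 0 → ok
  r2: data parity 1, sent rp 0 → mismatch
  r3: data parity 0, sent rp 0 → ok
Recompute each column's even parity and compare to cp:
  c0: data parity 0, sent cp 0 → ok
  c1: data parity 1, sent cp 0 → mismatch
  c2: data parity 0, sent cp 0 → ok
  c3: data parity 1, sent cp 1 → ok
  c4: data parity 0, sent cp 0 → ok
Exactly one row (r2) and one column (c1) fail → the flipped bit is at their intersection.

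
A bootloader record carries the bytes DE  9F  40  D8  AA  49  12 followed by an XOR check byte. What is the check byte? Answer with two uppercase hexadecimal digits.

XOR the bytes together:
  start with 0xDE
  0xDE ⊕ 0x9F = 0x41
  0x41 ⊕ 0x40 = 0x01
  0x01 ⊕ 0xD8 = 0xD9
  0xD9 ⊕ 0xAA = 0x73
  0x73 ⊕ 0x49 = 0x3A
  0x3A ⊕ 0x12 = 0x28

28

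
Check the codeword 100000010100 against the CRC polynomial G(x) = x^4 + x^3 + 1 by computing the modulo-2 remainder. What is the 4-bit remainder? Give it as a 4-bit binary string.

0000

Modulo-2 division of 100000010100 by 11001:
  pos 0: 10000 XOR 11001 = 01001
  pos 1: 10010 XOR 11001 = 01011
  pos 2: 10110 XOR 11001 = 01111
  pos 3: 11111 XOR 11001 = 00110
  pos 5: 11001 XOR 11001 = 00000
Remainder = 0000 (zero — the frame passes the CRC check).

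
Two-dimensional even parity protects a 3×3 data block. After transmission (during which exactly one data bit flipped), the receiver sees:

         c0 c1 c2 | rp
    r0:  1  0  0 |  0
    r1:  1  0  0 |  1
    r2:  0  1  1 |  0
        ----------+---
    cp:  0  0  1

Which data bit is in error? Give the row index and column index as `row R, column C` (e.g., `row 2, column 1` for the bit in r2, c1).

Recompute each row's even parity and compare to rp:
  r0: data parity 1, sent rp 0 → mismatch
  r1: data parity 1, sent rp 1 → ok
  r2: data parity 0, sent rp 0 → ok
Recompute each column's even parity and compare to cp:
  c0: data parity 0, sent cp 0 → ok
  c1: data parity 1, sent cp 0 → mismatch
  c2: data parity 1, sent cp 1 → ok
Exactly one row (r0) and one column (c1) fail → the flipped bit is at their intersection.

row 0, column 1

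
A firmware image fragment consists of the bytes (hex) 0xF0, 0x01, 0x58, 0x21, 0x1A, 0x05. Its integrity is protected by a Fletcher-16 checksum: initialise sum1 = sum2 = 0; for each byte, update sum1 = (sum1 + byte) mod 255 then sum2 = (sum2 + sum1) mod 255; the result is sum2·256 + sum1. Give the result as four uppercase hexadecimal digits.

Running sums (mod 255):
  after byte 0 (0xF0): sum1=240, sum2=240
  after byte 1 (0x01): sum1=241, sum2=226
  after byte 2 (0x58): sum1=74, sum2=45
  after byte 3 (0x21): sum1=107, sum2=152
  after byte 4 (0x1A): sum1=133, sum2=30
  after byte 5 (0x05): sum1=138, sum2=168
Checksum = sum2·256 + sum1 = 168·256 + 138 = 43146 = 0xA88A.

A88A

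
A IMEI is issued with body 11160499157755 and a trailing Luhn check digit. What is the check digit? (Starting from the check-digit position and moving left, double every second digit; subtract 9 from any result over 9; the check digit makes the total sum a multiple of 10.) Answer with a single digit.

7

Partial digits right→left: 5 5 7 7 5 1 9 9 4 0 6 1 1 1
Double every second digit counting from the check-digit position (so the 1st, 3rd, 5th, ... of the partial from the right).
  doubled (with −9 where >9): 1 5 1 9 8 3 2 → sum 29
  kept as-is: 5 7 1 9 0 1 1 → sum 24
Total = 29 + 24 = 53.
Check digit = (10 − (53 mod 10)) mod 10 = 7.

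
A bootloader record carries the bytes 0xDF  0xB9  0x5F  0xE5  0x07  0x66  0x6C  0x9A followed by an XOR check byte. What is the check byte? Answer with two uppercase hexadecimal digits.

4B

XOR the bytes together:
  start with 0xDF
  0xDF ⊕ 0xB9 = 0x66
  0x66 ⊕ 0x5F = 0x39
  0x39 ⊕ 0xE5 = 0xDC
  0xDC ⊕ 0x07 = 0xDB
  0xDB ⊕ 0x66 = 0xBD
  0xBD ⊕ 0x6C = 0xD1
  0xD1 ⊕ 0x9A = 0x4B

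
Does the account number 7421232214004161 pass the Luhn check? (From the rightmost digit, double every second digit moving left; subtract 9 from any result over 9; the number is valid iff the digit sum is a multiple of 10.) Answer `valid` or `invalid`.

invalid

From the right, keep odd positions and double even positions (subtract 9 from any doubled value over 9):
  doubled (positions 2,4,...): 3 8 0 2 4 4 4 5 → sum 30
  kept (positions 1,3,...): 1 1 0 4 2 3 1 4 → sum 16
Total = 46.
46 mod 10 = 6, so the number is invalid.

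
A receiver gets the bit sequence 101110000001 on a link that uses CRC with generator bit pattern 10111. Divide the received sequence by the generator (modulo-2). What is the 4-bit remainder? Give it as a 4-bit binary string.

0001

Modulo-2 division of 101110000001 by 10111:
  pos 0: 10111 XOR 10111 = 00000
Remainder = 0001 (nonzero — an error is detected).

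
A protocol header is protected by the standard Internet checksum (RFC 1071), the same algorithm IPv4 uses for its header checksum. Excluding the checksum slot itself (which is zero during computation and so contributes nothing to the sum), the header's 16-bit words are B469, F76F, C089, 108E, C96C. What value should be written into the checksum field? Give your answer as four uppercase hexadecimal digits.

B9A1

One's-complement addition (fold any carry out of bit 15 back into bit 0):
  0xB469 + 0xF76F = 0x1ABD8 → wrap carry → 0xABD9
  0xABD9 + 0xC089 = 0x16C62 → wrap carry → 0x6C63
  0x6C63 + 0x108E = 0x07CF1
  0x7CF1 + 0xC96C = 0x1465D → wrap carry → 0x465E
One's-complement sum = 0x465E.
Checksum = ~0x465E & 0xFFFF = 0xB9A1.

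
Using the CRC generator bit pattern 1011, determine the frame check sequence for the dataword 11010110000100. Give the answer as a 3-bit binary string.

Append 3 zeros: 11010110000100000. Divide by 1011 (XOR where the leading bit is 1):
  pos 0: 1101 XOR 1011 = 0110
  pos 1: 1100 XOR 1011 = 0111
  pos 2: 1111 XOR 1011 = 0100
  pos 3: 1001 XOR 1011 = 0010
  pos 5: 1000 XOR 1011 = 0011
  pos 7: 1100 XOR 1011 = 0111
  pos 8: 1111 XOR 1011 = 0100
  pos 9: 1000 XOR 1011 = 0011
  pos 11: 1100 XOR 1011 = 0111
  pos 12: 1110 XOR 1011 = 0101
  pos 13: 1010 XOR 1011 = 0001
Remainder (last 3 bits) = 001. This is the CRC / FCS.

001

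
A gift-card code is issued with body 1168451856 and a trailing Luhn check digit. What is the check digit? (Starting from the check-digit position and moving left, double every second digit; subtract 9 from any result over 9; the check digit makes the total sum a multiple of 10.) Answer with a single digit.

3

Partial digits right→left: 6 5 8 1 5 4 8 6 1 1
Double every second digit counting from the check-digit position (so the 1st, 3rd, 5th, ... of the partial from the right).
  doubled (with −9 where >9): 3 7 1 7 2 → sum 20
  kept as-is: 5 1 4 6 1 → sum 17
Total = 20 + 17 = 37.
Check digit = (10 − (37 mod 10)) mod 10 = 3.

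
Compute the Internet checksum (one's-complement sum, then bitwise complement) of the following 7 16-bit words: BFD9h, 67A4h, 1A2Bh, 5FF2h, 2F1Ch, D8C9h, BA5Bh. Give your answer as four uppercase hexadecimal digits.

9C22

One's-complement addition (fold any carry out of bit 15 back into bit 0):
  0xBFD9 + 0x67A4 = 0x1277D → wrap carry → 0x277E
  0x277E + 0x1A2B = 0x041A9
  0x41A9 + 0x5FF2 = 0x0A19B
  0xA19B + 0x2F1C = 0x0D0B7
  0xD0B7 + 0xD8C9 = 0x1A980 → wrap carry → 0xA981
  0xA981 + 0xBA5B = 0x163DC → wrap carry → 0x63DD
One's-complement sum = 0x63DD.
Checksum = ~0x63DD & 0xFFFF = 0x9C22.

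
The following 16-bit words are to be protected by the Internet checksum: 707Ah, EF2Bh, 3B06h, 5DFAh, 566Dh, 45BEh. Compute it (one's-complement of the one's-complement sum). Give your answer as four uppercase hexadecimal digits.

One's-complement addition (fold any carry out of bit 15 back into bit 0):
  0x707A + 0xEF2B = 0x15FA5 → wrap carry → 0x5FA6
  0x5FA6 + 0x3B06 = 0x09AAC
  0x9AAC + 0x5DFA = 0x0F8A6
  0xF8A6 + 0x566D = 0x14F13 → wrap carry → 0x4F14
  0x4F14 + 0x45BE = 0x094D2
One's-complement sum = 0x94D2.
Checksum = ~0x94D2 & 0xFFFF = 0x6B2D.

6B2D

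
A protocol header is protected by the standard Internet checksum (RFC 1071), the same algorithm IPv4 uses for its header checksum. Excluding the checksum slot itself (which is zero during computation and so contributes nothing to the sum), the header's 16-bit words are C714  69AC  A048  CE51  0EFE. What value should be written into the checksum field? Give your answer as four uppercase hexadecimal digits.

51A6

One's-complement addition (fold any carry out of bit 15 back into bit 0):
  0xC714 + 0x69AC = 0x130C0 → wrap carry → 0x30C1
  0x30C1 + 0xA048 = 0x0D109
  0xD109 + 0xCE51 = 0x19F5A → wrap carry → 0x9F5B
  0x9F5B + 0x0EFE = 0x0AE59
One's-complement sum = 0xAE59.
Checksum = ~0xAE59 & 0xFFFF = 0x51A6.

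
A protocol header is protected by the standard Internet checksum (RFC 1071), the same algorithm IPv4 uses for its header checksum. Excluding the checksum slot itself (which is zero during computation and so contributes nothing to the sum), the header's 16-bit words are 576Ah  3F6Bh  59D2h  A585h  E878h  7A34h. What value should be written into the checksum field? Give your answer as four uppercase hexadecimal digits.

0725

One's-complement addition (fold any carry out of bit 15 back into bit 0):
  0x576A + 0x3F6B = 0x096D5
  0x96D5 + 0x59D2 = 0x0F0A7
  0xF0A7 + 0xA585 = 0x1962C → wrap carry → 0x962D
  0x962D + 0xE878 = 0x17EA5 → wrap carry → 0x7EA6
  0x7EA6 + 0x7A34 = 0x0F8DA
One's-complement sum = 0xF8DA.
Checksum = ~0xF8DA & 0xFFFF = 0x0725.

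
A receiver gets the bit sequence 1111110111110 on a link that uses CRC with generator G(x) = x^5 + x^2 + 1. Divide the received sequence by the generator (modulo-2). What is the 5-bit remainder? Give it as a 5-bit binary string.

Modulo-2 division of 1111110111110 by 100101:
  pos 0: 111111 XOR 100101 = 011010
  pos 1: 110100 XOR 100101 = 010001
  pos 2: 100011 XOR 100101 = 000110
  pos 5: 110111 XOR 100101 = 010010
  pos 6: 100101 XOR 100101 = 000000
Remainder = 00000 (zero — the frame passes the CRC check).

00000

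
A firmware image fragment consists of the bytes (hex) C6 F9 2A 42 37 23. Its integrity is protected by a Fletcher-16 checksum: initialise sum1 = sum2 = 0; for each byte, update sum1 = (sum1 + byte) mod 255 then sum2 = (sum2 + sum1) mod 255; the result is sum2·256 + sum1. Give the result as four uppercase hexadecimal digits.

Running sums (mod 255):
  after byte 0 (C6): sum1=198, sum2=198
  after byte 1 (F9): sum1=192, sum2=135
  after byte 2 (2A): sum1=234, sum2=114
  after byte 3 (42): sum1=45, sum2=159
  after byte 4 (37): sum1=100, sum2=4
  after byte 5 (23): sum1=135, sum2=139
Checksum = sum2·256 + sum1 = 139·256 + 135 = 35719 = 0x8B87.

8B87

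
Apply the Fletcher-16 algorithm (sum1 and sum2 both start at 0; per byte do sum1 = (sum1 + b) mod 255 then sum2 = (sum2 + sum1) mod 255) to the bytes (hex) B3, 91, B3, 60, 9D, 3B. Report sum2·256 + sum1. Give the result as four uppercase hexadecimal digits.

7432

Running sums (mod 255):
  after byte 0 (B3): sum1=179, sum2=179
  after byte 1 (91): sum1=69, sum2=248
  after byte 2 (B3): sum1=248, sum2=241
  after byte 3 (60): sum1=89, sum2=75
  after byte 4 (9D): sum1=246, sum2=66
  after byte 5 (3B): sum1=50, sum2=116
Checksum = sum2·256 + sum1 = 116·256 + 50 = 29746 = 0x7432.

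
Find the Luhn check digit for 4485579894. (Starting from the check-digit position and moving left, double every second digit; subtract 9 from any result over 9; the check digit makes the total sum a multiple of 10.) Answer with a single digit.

6

Partial digits right→left: 4 9 8 9 7 5 5 8 4 4
Double every second digit counting from the check-digit position (so the 1st, 3rd, 5th, ... of the partial from the right).
  doubled (with −9 where >9): 8 7 5 1 8 → sum 29
  kept as-is: 9 9 5 8 4 → sum 35
Total = 29 + 35 = 64.
Check digit = (10 − (64 mod 10)) mod 10 = 6.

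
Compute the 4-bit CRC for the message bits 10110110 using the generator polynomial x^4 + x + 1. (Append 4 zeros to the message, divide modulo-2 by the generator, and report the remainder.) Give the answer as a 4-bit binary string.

Append 4 zeros: 101101100000. Divide by 10011 (XOR where the leading bit is 1):
  pos 0: 10110 XOR 10011 = 00101
  pos 2: 10111 XOR 10011 = 00100
  pos 4: 10000 XOR 10011 = 00011
  pos 7: 11000 XOR 10011 = 01011
Remainder (last 4 bits) = 1011. This is the CRC / FCS.

1011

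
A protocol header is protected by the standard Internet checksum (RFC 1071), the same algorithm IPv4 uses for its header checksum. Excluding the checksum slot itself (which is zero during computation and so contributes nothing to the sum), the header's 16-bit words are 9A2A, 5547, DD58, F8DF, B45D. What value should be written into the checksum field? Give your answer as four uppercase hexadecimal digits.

One's-complement addition (fold any carry out of bit 15 back into bit 0):
  0x9A2A + 0x5547 = 0x0EF71
  0xEF71 + 0xDD58 = 0x1CCC9 → wrap carry → 0xCCCA
  0xCCCA + 0xF8DF = 0x1C5A9 → wrap carry → 0xC5AA
  0xC5AA + 0xB45D = 0x17A07 → wrap carry → 0x7A08
One's-complement sum = 0x7A08.
Checksum = ~0x7A08 & 0xFFFF = 0x85F7.

85F7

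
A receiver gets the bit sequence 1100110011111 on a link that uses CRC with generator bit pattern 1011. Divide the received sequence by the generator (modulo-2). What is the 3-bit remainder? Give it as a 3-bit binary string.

Modulo-2 division of 1100110011111 by 1011:
  pos 0: 1100 XOR 1011 = 0111
  pos 1: 1111 XOR 1011 = 0100
  pos 2: 1001 XOR 1011 = 0010
  pos 4: 1000 XOR 1011 = 0011
  pos 6: 1111 XOR 1011 = 0100
  pos 7: 1001 XOR 1011 = 0010
  pos 9: 1011 XOR 1011 = 0000
Remainder = 000 (zero — the frame passes the CRC check).

000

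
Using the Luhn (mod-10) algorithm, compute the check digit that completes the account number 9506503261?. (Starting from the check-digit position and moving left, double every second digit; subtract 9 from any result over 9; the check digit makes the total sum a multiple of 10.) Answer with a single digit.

Partial digits right→left: 1 6 2 3 0 5 6 0 5 9
Double every second digit counting from the check-digit position (so the 1st, 3rd, 5th, ... of the partial from the right).
  doubled (with −9 where >9): 2 4 0 3 1 → sum 10
  kept as-is: 6 3 5 0 9 → sum 23
Total = 10 + 23 = 33.
Check digit = (10 − (33 mod 10)) mod 10 = 7.

7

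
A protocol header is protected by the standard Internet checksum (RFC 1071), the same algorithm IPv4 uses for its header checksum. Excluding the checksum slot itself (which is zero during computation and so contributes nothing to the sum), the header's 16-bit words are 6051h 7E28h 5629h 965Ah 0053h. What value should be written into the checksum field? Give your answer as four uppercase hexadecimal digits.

34AF

One's-complement addition (fold any carry out of bit 15 back into bit 0):
  0x6051 + 0x7E28 = 0x0DE79
  0xDE79 + 0x5629 = 0x134A2 → wrap carry → 0x34A3
  0x34A3 + 0x965A = 0x0CAFD
  0xCAFD + 0x0053 = 0x0CB50
One's-complement sum = 0xCB50.
Checksum = ~0xCB50 & 0xFFFF = 0x34AF.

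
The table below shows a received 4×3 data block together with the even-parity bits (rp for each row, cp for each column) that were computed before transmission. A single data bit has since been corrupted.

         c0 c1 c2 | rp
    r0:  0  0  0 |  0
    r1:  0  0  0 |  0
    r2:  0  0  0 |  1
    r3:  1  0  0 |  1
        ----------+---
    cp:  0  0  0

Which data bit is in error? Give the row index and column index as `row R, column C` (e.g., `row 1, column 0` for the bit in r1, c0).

Recompute each row's even parity and compare to rp:
  r0: data parity 0, sent rp 0 → ok
  r1: data parity 0, sent rp 0 → ok
  r2: data parity 0, sent rp 1 → mismatch
  r3: data parity 1, sent rp 1 → ok
Recompute each column's even parity and compare to cp:
  c0: data parity 1, sent cp 0 → mismatch
  c1: data parity 0, sent cp 0 → ok
  c2: data parity 0, sent cp 0 → ok
Exactly one row (r2) and one column (c0) fail → the flipped bit is at their intersection.

row 2, column 0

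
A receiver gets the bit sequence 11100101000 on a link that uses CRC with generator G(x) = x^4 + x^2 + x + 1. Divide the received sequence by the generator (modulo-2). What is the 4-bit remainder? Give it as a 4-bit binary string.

1000

Modulo-2 division of 11100101000 by 10111:
  pos 0: 11100 XOR 10111 = 01011
  pos 1: 10111 XOR 10111 = 00000
Remainder = 1000 (nonzero — an error is detected).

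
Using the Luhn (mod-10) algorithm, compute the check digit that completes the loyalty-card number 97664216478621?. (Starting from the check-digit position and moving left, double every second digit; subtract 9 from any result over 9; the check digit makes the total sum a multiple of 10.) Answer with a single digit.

1

Partial digits right→left: 1 2 6 8 7 4 6 1 2 4 6 6 7 9
Double every second digit counting from the check-digit position (so the 1st, 3rd, 5th, ... of the partial from the right).
  doubled (with −9 where >9): 2 3 5 3 4 3 5 → sum 25
  kept as-is: 2 8 4 1 4 6 9 → sum 34
Total = 25 + 34 = 59.
Check digit = (10 − (59 mod 10)) mod 10 = 1.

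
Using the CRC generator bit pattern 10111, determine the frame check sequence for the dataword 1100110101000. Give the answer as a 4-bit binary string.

1010

Append 4 zeros: 11001101010000000. Divide by 10111 (XOR where the leading bit is 1):
  pos 0: 11001 XOR 10111 = 01110
  pos 1: 11101 XOR 10111 = 01010
  pos 2: 10100 XOR 10111 = 00011
  pos 5: 11101 XOR 10111 = 01010
  pos 6: 10100 XOR 10111 = 00011
  pos 9: 11000 XOR 10111 = 01111
  pos 10: 11110 XOR 10111 = 01001
  pos 11: 10010 XOR 10111 = 00101
Remainder (last 4 bits) = 1010. This is the CRC / FCS.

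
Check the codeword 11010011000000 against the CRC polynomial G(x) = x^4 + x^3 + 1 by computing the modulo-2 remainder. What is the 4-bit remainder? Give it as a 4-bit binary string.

0111

Modulo-2 division of 11010011000000 by 11001:
  pos 0: 11010 XOR 11001 = 00011
  pos 3: 11011 XOR 11001 = 00010
  pos 6: 10000 XOR 11001 = 01001
  pos 7: 10010 XOR 11001 = 01011
  pos 8: 10110 XOR 11001 = 01111
  pos 9: 11110 XOR 11001 = 00111
Remainder = 0111 (nonzero — an error is detected).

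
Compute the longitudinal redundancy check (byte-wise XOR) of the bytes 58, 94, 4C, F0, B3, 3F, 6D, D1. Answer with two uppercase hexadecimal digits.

XOR the bytes together:
  start with 0x58
  0x58 ⊕ 0x94 = 0xCC
  0xCC ⊕ 0x4C = 0x80
  0x80 ⊕ 0xF0 = 0x70
  0x70 ⊕ 0xB3 = 0xC3
  0xC3 ⊕ 0x3F = 0xFC
  0xFC ⊕ 0x6D = 0x91
  0x91 ⊕ 0xD1 = 0x40

40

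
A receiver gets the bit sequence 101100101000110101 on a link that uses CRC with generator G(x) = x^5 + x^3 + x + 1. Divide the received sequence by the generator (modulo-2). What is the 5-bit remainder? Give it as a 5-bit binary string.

Modulo-2 division of 101100101000110101 by 101011:
  pos 0: 101100 XOR 101011 = 000111
  pos 3: 111101 XOR 101011 = 010110
  pos 4: 101100 XOR 101011 = 000111
  pos 7: 111001 XOR 101011 = 010010
  pos 8: 100101 XOR 101011 = 001110
  pos 10: 111001 XOR 101011 = 010010
  pos 11: 100100 XOR 101011 = 001111
Remainder = 11111 (nonzero — an error is detected).

11111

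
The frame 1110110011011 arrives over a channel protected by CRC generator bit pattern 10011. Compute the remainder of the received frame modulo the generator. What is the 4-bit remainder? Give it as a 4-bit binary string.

Modulo-2 division of 1110110011011 by 10011:
  pos 0: 11101 XOR 10011 = 01110
  pos 1: 11101 XOR 10011 = 01110
  pos 2: 11100 XOR 10011 = 01111
  pos 3: 11110 XOR 10011 = 01101
  pos 4: 11011 XOR 10011 = 01000
  pos 5: 10001 XOR 10011 = 00010
  pos 8: 10011 XOR 10011 = 00000
Remainder = 0000 (zero — the frame passes the CRC check).

0000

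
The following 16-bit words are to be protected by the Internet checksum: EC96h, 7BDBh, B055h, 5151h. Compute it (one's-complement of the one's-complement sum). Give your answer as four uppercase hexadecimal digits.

95E6

One's-complement addition (fold any carry out of bit 15 back into bit 0):
  0xEC96 + 0x7BDB = 0x16871 → wrap carry → 0x6872
  0x6872 + 0xB055 = 0x118C7 → wrap carry → 0x18C8
  0x18C8 + 0x5151 = 0x06A19
One's-complement sum = 0x6A19.
Checksum = ~0x6A19 & 0xFFFF = 0x95E6.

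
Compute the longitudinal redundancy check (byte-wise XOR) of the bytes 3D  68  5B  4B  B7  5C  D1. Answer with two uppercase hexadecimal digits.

7F

XOR the bytes together:
  start with 0x3D
  0x3D ⊕ 0x68 = 0x55
  0x55 ⊕ 0x5B = 0x0E
  0x0E ⊕ 0x4B = 0x45
  0x45 ⊕ 0xB7 = 0xF2
  0xF2 ⊕ 0x5C = 0xAE
  0xAE ⊕ 0xD1 = 0x7F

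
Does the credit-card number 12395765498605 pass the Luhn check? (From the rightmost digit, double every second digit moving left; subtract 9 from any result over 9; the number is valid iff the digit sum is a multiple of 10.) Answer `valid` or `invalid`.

From the right, keep odd positions and double even positions (subtract 9 from any doubled value over 9):
  doubled (positions 2,4,...): 0 7 8 3 1 6 2 → sum 27
  kept (positions 1,3,...): 5 6 9 5 7 9 2 → sum 43
Total = 70.
70 mod 10 = 0, so the number is valid.

valid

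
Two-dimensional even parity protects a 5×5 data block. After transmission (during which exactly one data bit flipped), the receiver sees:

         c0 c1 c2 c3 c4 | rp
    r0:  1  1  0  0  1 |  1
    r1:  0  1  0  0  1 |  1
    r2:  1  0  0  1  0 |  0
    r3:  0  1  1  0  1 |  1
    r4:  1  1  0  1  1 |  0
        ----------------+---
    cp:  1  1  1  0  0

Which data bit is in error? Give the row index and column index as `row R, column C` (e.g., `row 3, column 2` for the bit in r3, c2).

row 1, column 1

Recompute each row's even parity and compare to rp:
  r0: data parity 1, sent rp 1 → ok
  r1: data parity 0, sent rp 1 → mismatch
  r2: data parity 0, sent rp 0 → ok
  r3: data parity 1, sent rp 1 → ok
  r4: data parity 0, sent rp 0 → ok
Recompute each column's even parity and compare to cp:
  c0: data parity 1, sent cp 1 → ok
  c1: data parity 0, sent cp 1 → mismatch
  c2: data parity 1, sent cp 1 → ok
  c3: data parity 0, sent cp 0 → ok
  c4: data parity 0, sent cp 0 → ok
Exactly one row (r1) and one column (c1) fail → the flipped bit is at their intersection.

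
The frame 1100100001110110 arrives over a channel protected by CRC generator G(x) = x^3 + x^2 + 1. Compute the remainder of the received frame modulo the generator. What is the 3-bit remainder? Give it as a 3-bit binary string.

Modulo-2 division of 1100100001110110 by 1101:
  pos 0: 1100 XOR 1101 = 0001
  pos 3: 1100 XOR 1101 = 0001
  pos 6: 1001 XOR 1101 = 0100
  pos 7: 1001 XOR 1101 = 0100
  pos 8: 1001 XOR 1101 = 0100
  pos 9: 1000 XOR 1101 = 0101
  pos 10: 1011 XOR 1101 = 0110
  pos 11: 1101 XOR 1101 = 0000
Remainder = 000 (zero — the frame passes the CRC check).

000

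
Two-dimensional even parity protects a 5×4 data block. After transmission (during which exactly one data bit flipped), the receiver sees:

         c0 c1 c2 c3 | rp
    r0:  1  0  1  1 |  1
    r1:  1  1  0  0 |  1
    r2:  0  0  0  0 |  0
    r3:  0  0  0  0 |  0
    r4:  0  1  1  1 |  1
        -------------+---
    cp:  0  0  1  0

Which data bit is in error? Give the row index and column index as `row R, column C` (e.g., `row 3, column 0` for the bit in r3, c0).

row 1, column 2

Recompute each row's even parity and compare to rp:
  r0: data parity 1, sent rp 1 → ok
  r1: data parity 0, sent rp 1 → mismatch
  r2: data parity 0, sent rp 0 → ok
  r3: data parity 0, sent rp 0 → ok
  r4: data parity 1, sent rp 1 → ok
Recompute each column's even parity and compare to cp:
  c0: data parity 0, sent cp 0 → ok
  c1: data parity 0, sent cp 0 → ok
  c2: data parity 0, sent cp 1 → mismatch
  c3: data parity 0, sent cp 0 → ok
Exactly one row (r1) and one column (c2) fail → the flipped bit is at their intersection.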